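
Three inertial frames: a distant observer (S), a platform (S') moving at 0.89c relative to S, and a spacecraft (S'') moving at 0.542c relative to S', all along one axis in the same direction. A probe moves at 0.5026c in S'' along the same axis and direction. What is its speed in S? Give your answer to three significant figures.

0.989c

Apply u = (u'+v)/(1+u'v) twice. Probe in the platform frame: (0.5026+0.542)/(1+0.5026·0.542) = 1.0446/1.2724092 = 0.82096c.
That velocity, transformed to the rest frame of a distant observer: (0.82096+0.89)/(1+0.82096·0.89) = 1.71096/1.7306544 = 0.98862c.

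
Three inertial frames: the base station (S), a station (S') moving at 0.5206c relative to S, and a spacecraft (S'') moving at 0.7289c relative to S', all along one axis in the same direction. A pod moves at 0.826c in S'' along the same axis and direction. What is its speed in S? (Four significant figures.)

0.9906c

First combine the pod and spacecraft (S''→S'): u₁ = (0.826 + 0.7289)/(1 + 0.826×0.7289) = 1.5549/1.6020714 = 0.97056.
Then combine with the station (S'→S): u = (0.97056 + 0.5206)/(1 + 0.97056×0.5206) = 1.49116/1.505273536 = 0.99062.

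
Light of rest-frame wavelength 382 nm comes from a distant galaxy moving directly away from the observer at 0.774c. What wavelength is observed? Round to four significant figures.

Relativistic Doppler for wavelength: λ_obs = λ_src · √((1+β)/(1−β)).
With β = 0.774: factor = √(1.774/0.226) = 2.8017.
λ_obs = 382 × 2.8017 = 1070 nm.

1070 nm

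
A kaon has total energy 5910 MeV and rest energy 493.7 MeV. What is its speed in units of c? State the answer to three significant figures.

γ = E/(mc²) = 5910/493.7 = 11.971.
β = √(1 − 1/γ²) = √(1 − 0.00697813) = √0.99302187 = 0.997.

0.997c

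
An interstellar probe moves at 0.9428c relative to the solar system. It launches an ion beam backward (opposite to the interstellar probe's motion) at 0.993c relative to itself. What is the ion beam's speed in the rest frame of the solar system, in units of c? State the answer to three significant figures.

0.787c

Relativistic velocity addition: u = (u' + v)/(1 + u'v/c²), with u' = −0.993c and v = 0.9428c.
Numerator: −0.993 + 0.9428 = −0.0502. Denominator: 1 + (−0.993)(0.9428) = 0.0637996.
u = −0.0502/0.0637996 = −0.78684, so the speed is 0.787c.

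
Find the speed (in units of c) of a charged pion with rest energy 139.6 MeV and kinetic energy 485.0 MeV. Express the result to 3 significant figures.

0.975c

γ = 1 + K/(mc²) = 1 + 485.0/139.6 = 4.4742.
β = √(1 − 1/γ²) = √(1 − 0.0499539) = √0.9500461 = 0.975.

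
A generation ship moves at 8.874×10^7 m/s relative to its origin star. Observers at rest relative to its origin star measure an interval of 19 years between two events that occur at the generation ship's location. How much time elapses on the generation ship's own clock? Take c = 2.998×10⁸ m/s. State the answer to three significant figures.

β = v/c = (8.874×10^7 m/s)/(2.998×10⁸ m/s) = 0.295997.
γ = 1/√(1 − β²) = 1/√(1 − 0.08761422) = 1/√0.9123858 = 1/0.955189 = 1.0469.
The generation ship's clock runs slow as seen from its origin star, so Δτ = Δt/γ = 19/1.0469 = 18.1 years.

18.1 years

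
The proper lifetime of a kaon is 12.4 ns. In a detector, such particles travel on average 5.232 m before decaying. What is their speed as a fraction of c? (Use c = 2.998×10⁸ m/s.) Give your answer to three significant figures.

Let x = d/(cτ) = 5.232 m / (2.998×10⁸ m/s × 1.240×10^-8 s) = 1.4074. Since d = βγcτ, x = βγ = β/√(1−β²).
Solving: β² = x²/(1+x²) = 1.98077/2.98077 = 0.664516, so β = 0.815.

0.815c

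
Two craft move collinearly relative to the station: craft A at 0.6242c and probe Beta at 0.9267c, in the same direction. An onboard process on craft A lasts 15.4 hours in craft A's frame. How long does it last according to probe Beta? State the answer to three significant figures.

Transform craft A's velocity into probe Beta's frame: (0.6242 − 0.9267)/(1 − 0.6242·0.9267) = −0.3025/0.42155386, so the relative speed is 0.71758c.
γ for this relative speed: γ = 1/√(1 − 0.514921) = 1.4358.
Craft A's interval is proper; time dilation gives Δt_B = γΔτ = 1.4358 × 15.4 hours = 22.1 hours.

22.1 hours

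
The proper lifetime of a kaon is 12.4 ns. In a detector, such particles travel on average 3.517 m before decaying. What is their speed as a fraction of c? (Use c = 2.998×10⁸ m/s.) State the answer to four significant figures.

d = βγcτ ⇒ βγ = d/(cτ) = 3.517 m / (3.71752 m) = 0.94606.
β = (βγ)/√(1+(βγ)²) = 0.94606/√1.89503 = 0.6872.

0.6872c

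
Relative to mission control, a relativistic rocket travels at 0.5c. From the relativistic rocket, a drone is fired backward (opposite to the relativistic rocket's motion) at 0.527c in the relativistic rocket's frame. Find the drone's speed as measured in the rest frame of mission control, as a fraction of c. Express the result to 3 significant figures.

In units of c, u = (u' + v)/(1 + u'v) with u' = −0.527 and v = 0.5.
Numerator: −0.527 + 0.5 = −0.027. Denominator: 1 + (−0.527)(0.5) = 0.7365.
u = −0.027/0.7365 = −0.03666, so the speed is 0.0367c.

0.0367c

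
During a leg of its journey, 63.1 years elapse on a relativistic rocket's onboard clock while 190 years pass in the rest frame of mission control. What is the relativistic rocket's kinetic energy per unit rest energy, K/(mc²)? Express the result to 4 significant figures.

2.011

The time-dilation ratio gives γ = 190/63.1 = 3.01109.
K/(mc²) = γ − 1 = 3.01109 − 1 = 2.011.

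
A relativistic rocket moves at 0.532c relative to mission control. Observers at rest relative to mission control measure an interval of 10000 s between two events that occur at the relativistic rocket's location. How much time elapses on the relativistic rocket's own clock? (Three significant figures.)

Lorentz factor: γ = (1 − 0.283024)^(−1/2) = 1.181.
The relativistic rocket's clock runs slow as seen from mission control, so Δτ = Δt/γ = 10000/1.181 = 8470 s.

8470 s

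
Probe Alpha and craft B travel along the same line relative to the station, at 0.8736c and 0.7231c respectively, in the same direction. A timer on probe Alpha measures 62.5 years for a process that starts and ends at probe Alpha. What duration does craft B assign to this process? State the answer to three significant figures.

Transform probe Alpha's velocity into craft B's frame: (0.8736 − 0.7231)/(1 − 0.8736·0.7231) = 0.1505/0.36829984, so the relative speed is 0.40863c.
γ for this relative speed: γ = 1/√(1 − 0.166978) = 1.0956.
The clock on probe Alpha records proper time, so craft B measures Δt = γΔτ = 1.0956 × 62.5 = 68.5 years.

68.5 years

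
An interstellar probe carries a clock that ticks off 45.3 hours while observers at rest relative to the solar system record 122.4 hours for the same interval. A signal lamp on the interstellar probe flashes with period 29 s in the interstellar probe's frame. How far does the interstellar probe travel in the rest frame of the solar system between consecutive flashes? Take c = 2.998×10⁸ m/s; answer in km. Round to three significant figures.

From Δt = γΔτ: γ = 122.4/45.3 = 2.70199.
β = √(1 − 1/γ²) = 0.92899. Lab-frame period = γτ = 2.70199×29 s = 78.358 s. Distance = βc × γτ = 0.92899 × 2.998×10⁸ m/s × 78.358 s = 2.1824×10^10 m = 2.18×10^7 km.

2.18×10^7 km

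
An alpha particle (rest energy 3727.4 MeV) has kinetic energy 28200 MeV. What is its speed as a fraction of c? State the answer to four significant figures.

K = (γ−1)mc², so γ = 1 + 28200/3727.4 = 8.5656.
Then v/c = √(1 − γ⁻²) = √(1 − 0.0136296) = √0.9863704 = 0.9932.

0.9932c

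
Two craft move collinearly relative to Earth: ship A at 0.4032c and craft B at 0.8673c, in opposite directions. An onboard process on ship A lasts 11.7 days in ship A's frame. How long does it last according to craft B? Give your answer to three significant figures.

34.7 days

Transform ship A's velocity into craft B's frame: (0.4032 + 0.8673)/(1 + 0.4032·0.8673) = 1.2705/1.34969536, so the relative speed is 0.94132c.
γ for this relative speed: γ = 1/√(1 − 0.886083) = 2.9628.
Ship A's interval is proper; time dilation gives Δt_B = γΔτ = 2.9628 × 11.7 days = 34.7 days.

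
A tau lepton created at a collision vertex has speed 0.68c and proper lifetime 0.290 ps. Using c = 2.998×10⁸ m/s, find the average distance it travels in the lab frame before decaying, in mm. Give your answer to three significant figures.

0.0806 mm

γ = 1/√(1 − β²) = 1/√(1 − 0.4624) = 1/√0.5376 = 1/0.733212 = 1.3639.
Lab-frame lifetime: Δt = γτ = 1.3639 × 0.290 ps = 0.39553 ps.
Distance: d = vΔt = 0.68 × 2.998×10⁸ m/s × 3.9553×10^-13 s = 8.06×10^-5 m = 0.0806 mm.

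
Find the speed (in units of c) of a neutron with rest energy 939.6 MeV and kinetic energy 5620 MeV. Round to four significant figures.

0.9897c

K = (γ−1)mc², so γ = 1 + 5620/939.6 = 6.9813.
Then v/c = √(1 − γ⁻²) = √(1 − 0.0205176) = √0.9794824 = 0.9897.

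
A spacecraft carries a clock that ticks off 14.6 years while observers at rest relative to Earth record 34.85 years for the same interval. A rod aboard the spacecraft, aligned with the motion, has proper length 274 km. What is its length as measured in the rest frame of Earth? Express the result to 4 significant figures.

γ = Δt/Δτ = 34.85/14.6 = 2.38699.
The rod contracts by the same γ: 274 km / 2.38699 = 114.8 km.

114.8 km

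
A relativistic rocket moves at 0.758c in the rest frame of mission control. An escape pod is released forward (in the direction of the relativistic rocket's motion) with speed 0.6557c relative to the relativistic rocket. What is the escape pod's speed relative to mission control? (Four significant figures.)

0.9443c

In units of c, u = (u' + v)/(1 + u'v) with u' = 0.6557 and v = 0.758.
Numerator: 0.6557 + 0.758 = 1.4137. Denominator: 1 + (0.6557)(0.758) = 1.4970206.
u = 1.4137/1.4970206 = 0.94434, so the speed is 0.9443c.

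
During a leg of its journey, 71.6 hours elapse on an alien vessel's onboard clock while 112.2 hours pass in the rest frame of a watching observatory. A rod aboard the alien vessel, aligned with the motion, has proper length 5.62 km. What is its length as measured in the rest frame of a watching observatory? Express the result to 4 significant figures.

The time-dilation ratio gives γ = 112.2/71.6 = 1.56704.
The rod contracts by the same γ: 5.62 km / 1.56704 = 3.586 km.

3.586 km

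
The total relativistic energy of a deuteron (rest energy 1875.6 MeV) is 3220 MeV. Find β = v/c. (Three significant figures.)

γ = E/(mc²) = 3220/1875.6 = 1.7168.
β = √(1 − 1/γ²) = √(1 − 0.339282) = √0.660718 = 0.813.

0.813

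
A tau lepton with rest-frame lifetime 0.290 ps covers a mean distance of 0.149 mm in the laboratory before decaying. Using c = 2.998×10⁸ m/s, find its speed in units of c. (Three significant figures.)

d = βγcτ ⇒ βγ = d/(cτ) = 1.490×10^-4 m / (8.6942×10^-5 m) = 1.7138.
β = (βγ)/√(1+(βγ)²) = 1.7138/√3.93711 = 0.864.

0.864c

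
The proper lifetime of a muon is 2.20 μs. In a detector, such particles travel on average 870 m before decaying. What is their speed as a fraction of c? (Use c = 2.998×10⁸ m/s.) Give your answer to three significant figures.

0.797c

Lab distance = (lab lifetime)·v = γτ·βc, so βγ = d/(cτ) = 870.0/(2.998×10⁸ × 2.200×10^-6) = 1.3191.
With βγ = 1.3191: γ² = 1 + (βγ)² = 2.74002, and β = (βγ)/γ = 1.3191/1.6553 = 0.797.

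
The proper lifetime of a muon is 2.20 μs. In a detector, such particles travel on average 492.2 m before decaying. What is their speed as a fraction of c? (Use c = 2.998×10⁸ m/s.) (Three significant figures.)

0.598c

Lab distance = (lab lifetime)·v = γτ·βc, so βγ = d/(cτ) = 492.2/(2.998×10⁸ × 2.200×10^-6) = 0.74626.
With βγ = 0.74626: γ² = 1 + (βγ)² = 1.556904, and β = (βγ)/γ = 0.74626/1.24776 = 0.598.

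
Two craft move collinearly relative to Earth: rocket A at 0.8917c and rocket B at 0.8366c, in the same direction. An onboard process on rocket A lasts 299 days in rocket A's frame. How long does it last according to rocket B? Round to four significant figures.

306.3 days

The velocity of rocket A relative to rocket B is (0.8917 − 0.8366)c / (1 − 0.8917×0.8366) = 0.21693c; relative speed 0.21693c.
γ for this relative speed: γ = 1/√(1 − 0.0470586) = 1.0244.
Rocket A's interval is proper; time dilation gives Δt_B = γΔτ = 1.0244 × 299 days = 306.3 days.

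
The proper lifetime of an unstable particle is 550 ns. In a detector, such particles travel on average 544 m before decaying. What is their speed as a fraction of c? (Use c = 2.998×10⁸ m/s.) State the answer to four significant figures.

Lab distance = (lab lifetime)·v = γτ·βc, so βγ = d/(cτ) = 544.0/(2.998×10⁸ × 5.500×10^-7) = 3.2992.
With βγ = 3.2992: γ² = 1 + (βγ)² = 11.8847, and β = (βγ)/γ = 3.2992/3.44742 = 0.9570.

0.9570c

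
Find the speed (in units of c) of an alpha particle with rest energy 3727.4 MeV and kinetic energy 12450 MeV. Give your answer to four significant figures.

K = (γ−1)mc², so γ = 1 + 12450/3727.4 = 4.3401.
Then v/c = √(1 − γ⁻²) = √(1 − 0.0530885) = √0.9469115 = 0.9731.

0.9731c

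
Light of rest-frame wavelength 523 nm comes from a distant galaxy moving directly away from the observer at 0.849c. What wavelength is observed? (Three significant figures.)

Relativistic Doppler for wavelength: λ_obs = λ_src · √((1+β)/(1−β)).
With β = 0.849: factor = √(1.849/0.151) = 3.4993.
λ_obs = 523 × 3.4993 = 1830 nm.

1830 nm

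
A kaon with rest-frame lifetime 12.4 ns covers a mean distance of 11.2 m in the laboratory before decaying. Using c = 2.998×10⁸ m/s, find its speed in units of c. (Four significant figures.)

0.9491c

Lab distance = (lab lifetime)·v = γτ·βc, so βγ = d/(cτ) = 11.20/(2.998×10⁸ × 1.240×10^-8) = 3.0128.
With βγ = 3.0128: γ² = 1 + (βγ)² = 10.07696, and β = (βγ)/γ = 3.0128/3.17442 = 0.9491.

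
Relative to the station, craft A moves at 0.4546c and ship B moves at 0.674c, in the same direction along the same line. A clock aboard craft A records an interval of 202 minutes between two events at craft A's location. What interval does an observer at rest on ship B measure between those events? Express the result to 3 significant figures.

Transform craft A's velocity into ship B's frame: (0.4546 − 0.674)/(1 − 0.4546·0.674) = −0.2194/0.6935996, so the relative speed is 0.31632c.
At |u| = 0.31632c, γ = (1 − 0.100058)^(−1/2) = 1.0541.
Craft A's interval is proper; time dilation gives Δt_B = γΔτ = 1.0541 × 202 minutes = 213 minutes.

213 minutes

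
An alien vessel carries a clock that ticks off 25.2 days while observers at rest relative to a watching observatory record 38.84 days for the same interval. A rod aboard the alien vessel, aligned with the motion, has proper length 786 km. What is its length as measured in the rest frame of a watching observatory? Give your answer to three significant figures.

510 km

γ = Δt/Δτ = 38.84/25.2 = 1.54127.
L = L₀/γ = 786/1.54127 = 510 km.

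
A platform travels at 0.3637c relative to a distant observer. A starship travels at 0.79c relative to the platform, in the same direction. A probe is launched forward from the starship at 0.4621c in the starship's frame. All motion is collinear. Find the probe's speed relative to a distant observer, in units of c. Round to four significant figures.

Apply u = (u'+v)/(1+u'v) twice. Probe in the platform frame: (0.4621+0.79)/(1+0.4621·0.79) = 1.2521/1.365059 = 0.91725c.
That velocity, transformed to the rest frame of a distant observer: (0.91725+0.3637)/(1+0.91725·0.3637) = 1.28095/1.333603825 = 0.96052c.

0.9605c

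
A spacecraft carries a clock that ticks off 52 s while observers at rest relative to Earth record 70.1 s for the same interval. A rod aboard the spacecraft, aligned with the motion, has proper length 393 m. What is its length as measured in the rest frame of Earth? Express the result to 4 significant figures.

From Δt = γΔτ: γ = 70.1/52 = 1.34808.
L = L₀/γ = 393/1.34808 = 291.5 m.

291.5 m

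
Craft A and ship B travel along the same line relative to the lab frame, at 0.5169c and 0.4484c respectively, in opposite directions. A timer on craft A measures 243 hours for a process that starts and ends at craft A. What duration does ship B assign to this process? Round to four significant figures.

The velocity of craft A relative to ship B is (0.5169 + 0.4484)c / (1 + 0.5169×0.4484) = 0.78366c; relative speed 0.78366c.
At |u| = 0.78366c, γ = (1 − 0.614123)^(−1/2) = 1.6098.
Craft A's interval is proper; time dilation gives Δt_B = γΔτ = 1.6098 × 243 hours = 391.2 hours.

391.2 hours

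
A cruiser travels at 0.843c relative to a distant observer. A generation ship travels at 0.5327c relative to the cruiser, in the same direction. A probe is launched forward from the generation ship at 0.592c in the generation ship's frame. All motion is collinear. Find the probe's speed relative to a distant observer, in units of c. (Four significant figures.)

First combine the probe and generation ship (S''→S'): u₁ = (0.592 + 0.5327)/(1 + 0.592×0.5327) = 1.1247/1.3153584 = 0.85505.
Then combine with the cruiser (S'→S): u = (0.85505 + 0.843)/(1 + 0.85505×0.843) = 1.69805/1.72080715 = 0.98678.

0.9868c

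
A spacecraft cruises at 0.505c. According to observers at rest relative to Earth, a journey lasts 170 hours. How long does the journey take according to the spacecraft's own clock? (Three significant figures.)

147 hours

Lorentz factor: γ = (1 − 0.255025)^(−1/2) = 1.1586.
The moving clock records proper time: Δτ = Δt/γ = 170/1.1586 = 147 hours.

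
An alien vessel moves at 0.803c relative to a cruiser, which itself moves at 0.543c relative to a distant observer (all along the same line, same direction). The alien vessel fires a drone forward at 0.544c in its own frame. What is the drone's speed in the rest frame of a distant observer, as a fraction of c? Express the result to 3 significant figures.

Apply u = (u'+v)/(1+u'v) twice. Drone in the cruiser frame: (0.544+0.803)/(1+0.544·0.803) = 1.347/1.436832 = 0.93748c.
That velocity, transformed to the rest frame of a distant observer: (0.93748+0.543)/(1+0.93748·0.543) = 1.48048/1.50905164 = 0.98107c.

0.981c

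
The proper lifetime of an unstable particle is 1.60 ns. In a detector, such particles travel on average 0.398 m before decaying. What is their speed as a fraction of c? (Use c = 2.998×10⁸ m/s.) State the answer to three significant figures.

0.639c

Lab distance = (lab lifetime)·v = γτ·βc, so βγ = d/(cτ) = 0.3980/(2.998×10⁸ × 1.600×10^-9) = 0.82972.
With βγ = 0.82972: γ² = 1 + (βγ)² = 1.688435, and β = (βγ)/γ = 0.82972/1.2994 = 0.639.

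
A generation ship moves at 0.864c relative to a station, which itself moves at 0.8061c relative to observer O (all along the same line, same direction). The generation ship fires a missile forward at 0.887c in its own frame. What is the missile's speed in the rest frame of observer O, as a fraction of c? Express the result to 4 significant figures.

0.9991c

First combine the missile and generation ship (S''→S'): u₁ = (0.887 + 0.864)/(1 + 0.887×0.864) = 1.751/1.766368 = 0.9913.
Then combine with the station (S'→S): u = (0.9913 + 0.8061)/(1 + 0.9913×0.8061) = 1.7974/1.79908693 = 0.99906.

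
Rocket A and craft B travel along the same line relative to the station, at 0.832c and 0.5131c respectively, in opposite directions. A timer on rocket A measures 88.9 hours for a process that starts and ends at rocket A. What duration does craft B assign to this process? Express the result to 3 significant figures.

Speed of rocket A in craft B's frame: u = (v_A + v_B)/(1 + v_A v_B/c²) = (0.832 + 0.5131)/(1 + 0.832×0.5131) = 1.3451/1.4268992 = 0.94267; |u| = 0.94267c.
γ for this relative speed: γ = 1/√(1 − 0.888627) = 2.9965.
The clock on rocket A records proper time, so craft B measures Δt = γΔτ = 2.9965 × 88.9 = 266 hours.

266 hours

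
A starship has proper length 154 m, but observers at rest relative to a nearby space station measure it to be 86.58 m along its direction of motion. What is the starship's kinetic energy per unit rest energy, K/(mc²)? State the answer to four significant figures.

From L = L₀/γ: γ = 154/86.58 = 1.7787.
K/(mc²) = γ − 1 = 1.7787 − 1 = 0.7787.

0.7787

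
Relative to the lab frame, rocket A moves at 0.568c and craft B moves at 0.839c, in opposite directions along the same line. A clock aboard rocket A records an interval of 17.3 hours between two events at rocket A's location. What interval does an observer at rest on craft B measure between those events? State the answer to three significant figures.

57.0 hours

Transform rocket A's velocity into craft B's frame: (0.568 + 0.839)/(1 + 0.568·0.839) = 1.407/1.476552, so the relative speed is 0.9529c.
At |u| = 0.9529c, γ = (1 − 0.908018)^(−1/2) = 3.2972.
The clock on rocket A records proper time, so craft B measures Δt = γΔτ = 3.2972 × 17.3 = 57.0 hours.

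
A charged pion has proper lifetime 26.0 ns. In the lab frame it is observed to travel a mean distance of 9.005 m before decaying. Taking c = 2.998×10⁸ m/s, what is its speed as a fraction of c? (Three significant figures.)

0.756c

Let x = d/(cτ) = 9.005 m / (2.998×10⁸ m/s × 2.600×10^-8 s) = 1.1553. Since d = βγcτ, x = βγ = β/√(1−β²).
Solving: β² = x²/(1+x²) = 1.33472/2.33472 = 0.571683, so β = 0.756.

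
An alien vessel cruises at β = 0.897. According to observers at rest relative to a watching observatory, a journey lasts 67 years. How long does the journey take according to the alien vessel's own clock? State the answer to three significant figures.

29.6 years

β² = 0.804609, so γ = 1/√0.195391 = 2.2623.
The alien vessel's clock runs slow as seen from a watching observatory, so Δτ = Δt/γ = 67/2.2623 = 29.6 years.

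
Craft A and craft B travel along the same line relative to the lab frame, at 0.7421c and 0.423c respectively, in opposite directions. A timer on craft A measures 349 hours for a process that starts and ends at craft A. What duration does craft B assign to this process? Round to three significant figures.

755 hours

Speed of craft A in craft B's frame: u = (v_A + v_B)/(1 + v_A v_B/c²) = (0.7421 + 0.423)/(1 + 0.7421×0.423) = 1.1651/1.3139083 = 0.88674; |u| = 0.88674c.
At |u| = 0.88674c, γ = (1 − 0.786308)^(−1/2) = 2.1632.
Craft A's interval is proper; time dilation gives Δt_B = γΔτ = 2.1632 × 349 hours = 755 hours.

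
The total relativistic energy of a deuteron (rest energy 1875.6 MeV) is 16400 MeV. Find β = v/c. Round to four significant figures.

0.9934

γ = E/(mc²) = 16400/1875.6 = 8.7439.
β = √(1 − 1/γ²) = √(1 − 0.0130795) = √0.9869205 = 0.9934.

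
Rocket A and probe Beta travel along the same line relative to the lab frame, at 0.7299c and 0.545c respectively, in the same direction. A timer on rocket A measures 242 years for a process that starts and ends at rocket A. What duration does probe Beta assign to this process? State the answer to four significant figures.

The velocity of rocket A relative to probe Beta is (0.7299 − 0.545)c / (1 − 0.7299×0.545) = 0.30704c; relative speed 0.30704c.
At |u| = 0.30704c, γ = (1 − 0.0942736)^(−1/2) = 1.0508.
The clock on rocket A records proper time, so probe Beta measures Δt = γΔτ = 1.0508 × 242 = 254.3 years.

254.3 years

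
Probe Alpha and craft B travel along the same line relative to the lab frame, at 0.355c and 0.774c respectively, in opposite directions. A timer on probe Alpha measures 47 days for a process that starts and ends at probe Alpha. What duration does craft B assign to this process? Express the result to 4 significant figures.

Speed of probe Alpha in craft B's frame: u = (v_A + v_B)/(1 + v_A v_B/c²) = (0.355 + 0.774)/(1 + 0.355×0.774) = 1.129/1.27477 = 0.88565; |u| = 0.88565c.
γ for this relative speed: γ = 1/√(1 − 0.784376) = 2.1535.
The clock on probe Alpha records proper time, so craft B measures Δt = γΔτ = 2.1535 × 47 = 101.2 days.

101.2 days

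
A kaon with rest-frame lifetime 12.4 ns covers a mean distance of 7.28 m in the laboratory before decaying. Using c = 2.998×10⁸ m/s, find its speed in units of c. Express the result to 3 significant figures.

Let x = d/(cτ) = 7.280 m / (2.998×10⁸ m/s × 1.240×10^-8 s) = 1.9583. Since d = βγcτ, x = βγ = β/√(1−β²).
Solving: β² = x²/(1+x²) = 3.83494/4.83494 = 0.793172, so β = 0.891.

0.891c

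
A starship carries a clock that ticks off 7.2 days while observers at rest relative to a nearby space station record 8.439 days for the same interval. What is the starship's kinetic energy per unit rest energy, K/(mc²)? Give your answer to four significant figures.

From Δt = γΔτ: γ = 8.439/7.2 = 1.17208.
Since K = (γ−1)mc², K/(mc²) = 1.17208 − 1 = 0.1721.

0.1721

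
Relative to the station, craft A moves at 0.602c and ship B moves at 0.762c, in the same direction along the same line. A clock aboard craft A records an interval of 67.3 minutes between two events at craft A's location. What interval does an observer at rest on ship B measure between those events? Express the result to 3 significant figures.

70.4 minutes

The velocity of craft A relative to ship B is (0.602 − 0.762)c / (1 − 0.602×0.762) = −0.2956c; relative speed 0.2956c.
At |u| = 0.2956c, γ = (1 − 0.0873794)^(−1/2) = 1.0468.
The clock on craft A records proper time, so ship B measures Δt = γΔτ = 1.0468 × 67.3 = 70.4 minutes.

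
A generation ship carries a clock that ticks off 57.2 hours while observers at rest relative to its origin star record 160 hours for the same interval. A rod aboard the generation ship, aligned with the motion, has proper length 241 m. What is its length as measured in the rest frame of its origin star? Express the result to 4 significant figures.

86.16 m

γ = Δt/Δτ = 160/57.2 = 2.7972.
L = L₀/γ = 241/2.7972 = 86.16 m.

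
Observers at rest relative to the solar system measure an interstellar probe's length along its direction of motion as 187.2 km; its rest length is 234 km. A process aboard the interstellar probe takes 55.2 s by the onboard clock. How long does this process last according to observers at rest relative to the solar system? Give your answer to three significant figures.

69.0 s

γ = L₀/L = 234/187.2 = 1.25.
The same γ dilates the second interval: 1.25 × 55.2 s = 69.0 s.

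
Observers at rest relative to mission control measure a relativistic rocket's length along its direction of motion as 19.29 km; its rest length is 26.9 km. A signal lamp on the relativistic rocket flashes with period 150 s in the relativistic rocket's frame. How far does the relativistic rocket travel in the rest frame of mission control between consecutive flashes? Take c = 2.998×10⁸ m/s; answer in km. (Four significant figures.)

From L = L₀/γ: γ = 26.9/19.29 = 1.3945.
β = √(1 − 1/γ²) = 0.69697. Lab-frame period = γτ = 1.3945×150 s = 209.18 s. Distance = βc × γτ = 0.69697 × 2.998×10⁸ m/s × 209.18 s = 4.3708×10^10 m = 4.371×10^7 km.

4.371×10^7 km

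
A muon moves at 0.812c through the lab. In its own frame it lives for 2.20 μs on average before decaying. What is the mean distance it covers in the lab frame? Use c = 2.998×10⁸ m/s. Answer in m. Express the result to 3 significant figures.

918 m

Lorentz factor: γ = (1 − 0.659344)^(−1/2) = 1.7133.
Lab-frame lifetime: Δt = γτ = 1.7133 × 2.20 μs = 3.7693 μs.
Distance: d = vΔt = 0.812 × 2.998×10⁸ m/s × 3.7693×10^-6 s = 918 m.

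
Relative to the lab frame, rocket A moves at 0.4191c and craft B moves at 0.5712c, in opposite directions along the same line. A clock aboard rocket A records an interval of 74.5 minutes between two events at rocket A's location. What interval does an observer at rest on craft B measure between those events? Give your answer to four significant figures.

123.9 minutes

Speed of rocket A in craft B's frame: u = (v_A + v_B)/(1 + v_A v_B/c²) = (0.4191 + 0.5712)/(1 + 0.4191×0.5712) = 0.9903/1.23938992 = 0.79902; |u| = 0.79902c.
At |u| = 0.79902c, γ = (1 − 0.638433)^(−1/2) = 1.6631.
Rocket A's interval is proper; time dilation gives Δt_B = γΔτ = 1.6631 × 74.5 minutes = 123.9 minutes.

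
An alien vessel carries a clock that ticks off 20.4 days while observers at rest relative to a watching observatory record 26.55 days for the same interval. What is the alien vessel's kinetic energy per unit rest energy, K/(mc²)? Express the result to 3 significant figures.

0.301

The time-dilation ratio gives γ = 26.55/20.4 = 1.30147.
Since K = (γ−1)mc², K/(mc²) = 1.30147 − 1 = 0.301.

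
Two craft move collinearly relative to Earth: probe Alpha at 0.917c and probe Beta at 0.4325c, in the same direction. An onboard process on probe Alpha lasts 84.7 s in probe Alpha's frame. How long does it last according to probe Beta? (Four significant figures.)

Transform probe Alpha's velocity into probe Beta's frame: (0.917 − 0.4325)/(1 − 0.917·0.4325) = 0.4845/0.6033975, so the relative speed is 0.80295c.
At |u| = 0.80295c, γ = (1 − 0.644729)^(−1/2) = 1.6777.
The clock on probe Alpha records proper time, so probe Beta measures Δt = γΔτ = 1.6777 × 84.7 = 142.1 s.

142.1 s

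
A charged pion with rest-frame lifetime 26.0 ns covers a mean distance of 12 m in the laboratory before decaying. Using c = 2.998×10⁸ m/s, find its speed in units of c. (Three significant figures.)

0.839c

Let x = d/(cτ) = 12.00 m / (2.998×10⁸ m/s × 2.600×10^-8 s) = 1.5395. Since d = βγcτ, x = βγ = β/√(1−β²).
Solving: β² = x²/(1+x²) = 2.37006/3.37006 = 0.703269, so β = 0.839.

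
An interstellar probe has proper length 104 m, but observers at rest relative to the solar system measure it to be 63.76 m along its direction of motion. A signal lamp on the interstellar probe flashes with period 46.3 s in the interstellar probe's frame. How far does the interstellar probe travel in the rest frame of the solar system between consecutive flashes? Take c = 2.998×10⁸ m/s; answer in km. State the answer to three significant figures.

From L = L₀/γ: γ = 104/63.76 = 1.63112.
β = √(1 − 1/γ²) = 0.79002. Lab-frame period = γτ = 1.63112×46.3 s = 75.521 s. Distance = βc × γτ = 0.79002 × 2.998×10⁸ m/s × 75.521 s = 1.7887×10^10 m = 1.79×10^7 km.

1.79×10^7 km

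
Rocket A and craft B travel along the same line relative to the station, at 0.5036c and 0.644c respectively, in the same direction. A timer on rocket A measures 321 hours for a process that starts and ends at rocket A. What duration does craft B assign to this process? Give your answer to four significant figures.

328.2 hours

Transform rocket A's velocity into craft B's frame: (0.5036 − 0.644)/(1 − 0.5036·0.644) = −0.1404/0.6756816, so the relative speed is 0.20779c.
At |u| = 0.20779c, γ = (1 − 0.0431767)^(−1/2) = 1.0223.
Rocket A's interval is proper; time dilation gives Δt_B = γΔτ = 1.0223 × 321 hours = 328.2 hours.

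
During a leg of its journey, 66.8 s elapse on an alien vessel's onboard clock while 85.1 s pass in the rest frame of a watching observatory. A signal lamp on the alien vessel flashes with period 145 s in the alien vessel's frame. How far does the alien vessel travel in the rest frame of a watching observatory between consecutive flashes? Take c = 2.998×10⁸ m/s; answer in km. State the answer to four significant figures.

3.431×10^7 km

From Δt = γΔτ: γ = 85.1/66.8 = 1.27395.
β = √(1 − 1/γ²) = 0.61955. Lab-frame period = γτ = 1.27395×145 s = 184.72 s. Distance = βc × γτ = 0.61955 × 2.998×10⁸ m/s × 184.72 s = 3.4310×10^10 m = 3.431×10^7 km.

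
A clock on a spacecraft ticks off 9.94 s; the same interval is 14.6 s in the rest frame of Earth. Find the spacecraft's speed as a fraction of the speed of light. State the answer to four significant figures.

γ = Δt/Δτ = 14.6/9.94 = 1.4688.
β = √(1 − 1/γ²) = √(1 − 0.463527) = √0.536473 = 0.7324.

0.7324c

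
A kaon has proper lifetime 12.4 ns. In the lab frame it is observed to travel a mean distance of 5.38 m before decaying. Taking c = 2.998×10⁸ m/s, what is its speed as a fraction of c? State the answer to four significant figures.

0.8227c

Let x = d/(cτ) = 5.380 m / (2.998×10⁸ m/s × 1.240×10^-8 s) = 1.4472. Since d = βγcτ, x = βγ = β/√(1−β²).
Solving: β² = x²/(1+x²) = 2.09439/3.09439 = 0.676835, so β = 0.8227.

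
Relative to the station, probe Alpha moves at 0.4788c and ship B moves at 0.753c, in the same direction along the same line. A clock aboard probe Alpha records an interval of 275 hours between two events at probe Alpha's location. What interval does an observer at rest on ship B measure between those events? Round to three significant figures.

Transform probe Alpha's velocity into ship B's frame: (0.4788 − 0.753)/(1 − 0.4788·0.753) = −0.2742/0.6394636, so the relative speed is 0.4288c.
At |u| = 0.4288c, γ = (1 − 0.183869)^(−1/2) = 1.1069.
The clock on probe Alpha records proper time, so ship B measures Δt = γΔτ = 1.1069 × 275 = 304 hours.

304 hours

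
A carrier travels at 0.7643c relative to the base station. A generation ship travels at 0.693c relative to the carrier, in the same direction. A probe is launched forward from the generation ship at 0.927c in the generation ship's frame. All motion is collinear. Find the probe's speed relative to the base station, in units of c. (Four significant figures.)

Compose velocities in two stages. Stage 1 (into S'): u₁ = (0.927+0.693)/(1+0.927×0.693) = 0.98635.
Stage 2 (into S): u = (0.98635+0.7643)/(1+0.98635×0.7643) = 0.99817, so the speed is 0.9982c.

0.9982c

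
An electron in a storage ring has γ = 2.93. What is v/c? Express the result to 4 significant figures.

β = √(1 − 1/γ²) = √(1 − 1/8.5849) = √0.883516 = 0.9400.

0.9400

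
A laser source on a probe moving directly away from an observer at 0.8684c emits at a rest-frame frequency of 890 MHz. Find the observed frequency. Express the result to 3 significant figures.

236 MHz

Relativistic Doppler (source moving away): f_obs = f_src · √((1−β)/(1+β)).
With β = 0.8684: factor = √(0.1316/1.8684) = 0.2654.
f_obs = 890 × 0.2654 = 236 MHz.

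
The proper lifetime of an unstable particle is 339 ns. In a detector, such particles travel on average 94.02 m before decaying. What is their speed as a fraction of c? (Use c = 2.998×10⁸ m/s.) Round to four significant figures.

Let x = d/(cτ) = 94.02 m / (2.998×10⁸ m/s × 3.390×10^-7 s) = 0.9251. Since d = βγcτ, x = βγ = β/√(1−β²).
Solving: β² = x²/(1+x²) = 0.85581/1.85581 = 0.461152, so β = 0.6791.

0.6791c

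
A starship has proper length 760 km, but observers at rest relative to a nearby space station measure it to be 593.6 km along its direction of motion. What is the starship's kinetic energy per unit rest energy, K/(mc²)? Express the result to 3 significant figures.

Length contraction gives γ = L₀/L = 760/593.6 = 1.28032.
Since K = (γ−1)mc², K/(mc²) = 1.28032 − 1 = 0.280.

0.280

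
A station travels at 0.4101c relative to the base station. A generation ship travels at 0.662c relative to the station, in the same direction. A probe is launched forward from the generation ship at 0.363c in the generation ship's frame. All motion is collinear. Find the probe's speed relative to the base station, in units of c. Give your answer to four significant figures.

0.9235c

Compose velocities in two stages. Stage 1 (into S'): u₁ = (0.363+0.662)/(1+0.363×0.662) = 0.82641.
Stage 2 (into S): u = (0.82641+0.4101)/(1+0.82641×0.4101) = 0.92352, so the speed is 0.9235c.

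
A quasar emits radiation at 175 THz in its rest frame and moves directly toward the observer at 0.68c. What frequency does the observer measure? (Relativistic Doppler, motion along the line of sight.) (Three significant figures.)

Relativistic Doppler (source moving toward): f_obs = f_src · √((1+β)/(1−β)).
With β = 0.68: factor = √(1.68/0.32) = 2.2913.
f_obs = 175 × 2.2913 = 401 THz.

401 THz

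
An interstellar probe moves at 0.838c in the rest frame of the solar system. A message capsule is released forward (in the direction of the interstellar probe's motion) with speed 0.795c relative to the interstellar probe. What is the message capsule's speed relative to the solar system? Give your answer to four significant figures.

0.9801c

Relativistic velocity addition: u = (u' + v)/(1 + u'v/c²), with u' = 0.795c and v = 0.838c.
Numerator: 0.795 + 0.838 = 1.633. Denominator: 1 + (0.795)(0.838) = 1.66621.
u = 1.633/1.66621 = 0.98007, so the speed is 0.9801c.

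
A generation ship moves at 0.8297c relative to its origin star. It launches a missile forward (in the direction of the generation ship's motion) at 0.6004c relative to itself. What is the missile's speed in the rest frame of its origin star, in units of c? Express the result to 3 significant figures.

In units of c, u = (u' + v)/(1 + u'v) with u' = 0.6004 and v = 0.8297.
Numerator: 0.6004 + 0.8297 = 1.4301. Denominator: 1 + (0.6004)(0.8297) = 1.49815188.
u = 1.4301/1.49815188 = 0.95458, so the speed is 0.955c.

0.955c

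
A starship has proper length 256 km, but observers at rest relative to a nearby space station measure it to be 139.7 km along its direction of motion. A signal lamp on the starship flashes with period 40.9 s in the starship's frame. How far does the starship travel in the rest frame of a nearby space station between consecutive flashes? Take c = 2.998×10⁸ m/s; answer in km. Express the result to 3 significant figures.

Length contraction gives γ = L₀/L = 256/139.7 = 1.8325.
β = √(1 − 1/γ²) = 0.83798. Lab-frame period = γτ = 1.8325×40.9 s = 74.949 s. Distance = βc × γτ = 0.83798 × 2.998×10⁸ m/s × 74.949 s = 1.8829×10^10 m = 1.88×10^7 km.

1.88×10^7 km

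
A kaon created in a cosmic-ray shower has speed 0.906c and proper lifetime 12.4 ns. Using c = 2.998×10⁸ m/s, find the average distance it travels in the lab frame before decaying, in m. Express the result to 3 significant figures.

Lorentz factor: γ = (1 − 0.820836)^(−1/2) = 2.3625.
Lab-frame lifetime: Δt = γτ = 2.3625 × 12.4 ns = 29.295 ns.
Distance: d = vΔt = 0.906 × 2.998×10⁸ m/s × 2.9295×10^-8 s = 7.96 m.

7.96 m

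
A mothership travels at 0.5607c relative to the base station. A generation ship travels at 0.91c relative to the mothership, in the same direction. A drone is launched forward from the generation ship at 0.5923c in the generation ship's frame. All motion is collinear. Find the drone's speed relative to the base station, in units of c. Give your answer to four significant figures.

0.9932c

Apply u = (u'+v)/(1+u'v) twice. Drone in the mothership frame: (0.5923+0.91)/(1+0.5923·0.91) = 1.5023/1.538993 = 0.97616c.
That velocity, transformed to the rest frame of the base station: (0.97616+0.5607)/(1+0.97616·0.5607) = 1.53686/1.547332912 = 0.99323c.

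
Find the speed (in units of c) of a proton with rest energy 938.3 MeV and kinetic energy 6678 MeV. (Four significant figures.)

K = (γ−1)mc², so γ = 1 + 6678/938.3 = 8.1171.
Then v/c = √(1 − γ⁻²) = √(1 − 0.0151774) = √0.9848226 = 0.9924.

0.9924c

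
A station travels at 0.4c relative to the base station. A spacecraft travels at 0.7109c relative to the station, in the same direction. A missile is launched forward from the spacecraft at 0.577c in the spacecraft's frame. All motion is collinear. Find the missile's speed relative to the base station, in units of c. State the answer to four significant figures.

First combine the missile and spacecraft (S''→S'): u₁ = (0.577 + 0.7109)/(1 + 0.577×0.7109) = 1.2879/1.4101893 = 0.91328.
Then combine with the station (S'→S): u = (0.91328 + 0.4)/(1 + 0.91328×0.4) = 1.31328/1.365312 = 0.96189.

0.9619c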